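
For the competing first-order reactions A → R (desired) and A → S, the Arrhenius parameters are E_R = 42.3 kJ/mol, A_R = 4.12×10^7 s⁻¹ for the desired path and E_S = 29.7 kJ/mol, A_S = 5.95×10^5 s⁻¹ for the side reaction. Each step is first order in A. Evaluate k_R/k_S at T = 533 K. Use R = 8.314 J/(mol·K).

4.03

With equal orders, S_{R/S} = k_R/k_S = (A_R/A_S)·exp[(E_S−E_R)/(RT)].
(E_S−E_R)/(RT) = (29.7−42.3)×10³/(8.314×533) = -12600/4431 = -2.843.
k_R/k_S = (4.12×10^7/5.95×10^5)·exp(-2.843) = 69.24 × 0.05823 = 4.03.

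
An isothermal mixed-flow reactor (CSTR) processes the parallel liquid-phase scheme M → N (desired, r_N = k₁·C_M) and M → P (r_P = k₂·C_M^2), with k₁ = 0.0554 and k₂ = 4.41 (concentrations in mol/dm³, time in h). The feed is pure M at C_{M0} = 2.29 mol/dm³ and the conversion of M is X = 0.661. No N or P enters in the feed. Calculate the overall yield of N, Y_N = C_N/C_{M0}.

Exit C_M = C_{M0}(1−X) = 2.29×0.339 = 0.7763 mol/dm³.
A CSTR operates uniformly at the exit composition, giving r_N = 0.04301 and r_P = 2.658 (each k·C_M^n at C_M = 0.7763).
Fraction of consumed M going to N: r_N/(r_N+r_P) = 0.01592.
C_N = 0.01592·C_{M0}·X = 0.01592×2.29×0.661 = 0.0241 mol/dm³; Y_N = C_N/C_{M0} = 0.0105.

0.0105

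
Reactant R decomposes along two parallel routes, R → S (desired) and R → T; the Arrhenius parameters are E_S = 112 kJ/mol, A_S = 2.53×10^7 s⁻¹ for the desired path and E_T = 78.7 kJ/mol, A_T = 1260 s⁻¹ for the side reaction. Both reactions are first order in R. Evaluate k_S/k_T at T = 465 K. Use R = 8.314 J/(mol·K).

3.65

With equal orders, S_{S/T} = k_S/k_T = (A_S/A_T)·exp[(E_T−E_S)/(RT)].
(E_T−E_S)/(RT) = (78.7−112)×10³/(8.314×465) = -33300/3866 = -8.614.
k_S/k_T = (2.53×10^7/1260)·exp(-8.614) = 20079 × 1.816×10^-4 = 3.65.
Since E_S > E_T, raising the temperature improves selectivity toward S.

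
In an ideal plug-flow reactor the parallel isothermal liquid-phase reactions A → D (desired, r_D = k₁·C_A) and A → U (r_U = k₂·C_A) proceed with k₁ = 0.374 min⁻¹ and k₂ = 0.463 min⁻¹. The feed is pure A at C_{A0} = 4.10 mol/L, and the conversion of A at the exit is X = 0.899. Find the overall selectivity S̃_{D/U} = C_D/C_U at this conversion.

C_A = C_{A0}(1−X) = 0.4141 mol/L.
Both paths are first order in A, so the instantaneous fraction to D is constant: dC_D/d(−C_A) = k₁/(k₁+k₂) = 0.4468.
C_D = 0.4468·(C_{A0}−C_A) = 0.4468×3.686 = 1.65 mol/L.
C_U = (C_{A0}−C_A)−C_D = 2.039 mol/L; S̃_{D/U} = 1.647/2.039 = 0.808.

0.808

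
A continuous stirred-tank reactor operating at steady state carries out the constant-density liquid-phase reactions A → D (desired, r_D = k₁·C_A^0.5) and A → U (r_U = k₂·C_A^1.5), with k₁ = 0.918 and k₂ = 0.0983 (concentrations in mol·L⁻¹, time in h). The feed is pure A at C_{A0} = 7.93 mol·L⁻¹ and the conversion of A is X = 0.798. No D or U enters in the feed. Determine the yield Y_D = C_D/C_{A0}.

0.681

Exit C_A = C_{A0}(1−X) = 7.93×0.202 = 1.602 mol·L⁻¹.
In a CSTR the entire volume is at exit conditions, so r_D = 0.918×1.602^0.5 = 1.162 and r_U = 0.0983×1.602^1.5 = 0.1993.
Fraction of consumed A going to D: r_D/(r_D+r_U) = 0.8536.
C_D = 0.8536·C_{A0}·X = 0.8536×7.93×0.798 = 5.40 mol·L⁻¹; Y_D = C_D/C_{A0} = 0.681.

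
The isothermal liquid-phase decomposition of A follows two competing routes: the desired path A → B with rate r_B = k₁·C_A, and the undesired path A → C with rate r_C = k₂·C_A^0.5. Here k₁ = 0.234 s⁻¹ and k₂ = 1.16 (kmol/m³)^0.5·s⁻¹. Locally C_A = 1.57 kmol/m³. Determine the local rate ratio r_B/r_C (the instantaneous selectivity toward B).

0.253

S_{B/C} = r_B/r_C = (k₁·C_A)/(k₂·C_A^0.5) = (k₁/k₂)·C_A^0.5.
= (0.234×1.570) / (1.16×1.570^0.5) = 0.3674/1.453 = 0.253.
Since the desired path is higher order in A, keeping C_A high (PFR or concentrated feed) favours B.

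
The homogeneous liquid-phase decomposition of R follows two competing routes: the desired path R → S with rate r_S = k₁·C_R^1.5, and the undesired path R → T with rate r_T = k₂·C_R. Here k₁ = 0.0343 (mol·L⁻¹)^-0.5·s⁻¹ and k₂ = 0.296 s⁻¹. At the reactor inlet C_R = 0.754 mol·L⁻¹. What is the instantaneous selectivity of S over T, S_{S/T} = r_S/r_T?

S_{S/T} = r_S/r_T = (k₁·C_R^1.5)/(k₂·C_R) = (k₁/k₂)·C_R^0.5.
= (0.0343×0.7540^1.5) / (0.296×0.7540) = 0.02246/0.2232 = 0.101.
Since the desired path is higher order in R, keeping C_R high (PFR or concentrated feed) favours S.

0.101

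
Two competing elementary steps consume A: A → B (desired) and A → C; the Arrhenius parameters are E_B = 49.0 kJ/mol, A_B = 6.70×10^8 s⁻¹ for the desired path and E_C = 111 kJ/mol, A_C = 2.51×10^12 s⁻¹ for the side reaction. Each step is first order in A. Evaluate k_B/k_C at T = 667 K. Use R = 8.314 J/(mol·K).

19.1

k_B/k_C = (A_B/A_C)·exp[−(E_B−E_C)/(RT)] = (A_B/A_C)·exp[(E_C−E_B)/(RT)].
(E_C−E_B)/(RT) = (111−49.0)×10³/(8.314×667) = 62000/5545 = 11.18.
k_B/k_C = (6.70×10^8/2.51×10^12)·exp(11.18) = 2.669×10^-4 × 71708 = 19.1.
Since E_B < E_C, lowering the temperature improves selectivity toward B.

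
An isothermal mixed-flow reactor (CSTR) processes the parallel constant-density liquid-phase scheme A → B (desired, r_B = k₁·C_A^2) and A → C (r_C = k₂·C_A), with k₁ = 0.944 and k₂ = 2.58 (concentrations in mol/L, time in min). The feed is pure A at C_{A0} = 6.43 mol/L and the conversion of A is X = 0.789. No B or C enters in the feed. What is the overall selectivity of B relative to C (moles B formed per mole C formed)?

Exit C_A = C_{A0}(1−X) = 6.43×0.211 = 1.357 mol/L.
A CSTR operates uniformly at the exit composition, giving r_B = 1.738 and r_C = 3.500 (each k·C_A^n at C_A = 1.357).
Overall selectivity = C_B/C_C = r_Bτ/(r_Cτ) = r_B/r_C = 0.496.

0.496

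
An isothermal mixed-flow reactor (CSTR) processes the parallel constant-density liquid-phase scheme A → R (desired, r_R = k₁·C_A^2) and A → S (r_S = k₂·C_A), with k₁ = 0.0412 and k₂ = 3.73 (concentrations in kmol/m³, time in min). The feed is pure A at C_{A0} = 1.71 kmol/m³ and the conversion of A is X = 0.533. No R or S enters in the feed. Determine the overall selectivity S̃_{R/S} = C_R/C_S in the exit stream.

Exit C_A = C_{A0}(1−X) = 1.71×0.467 = 0.7986 kmol/m³.
Rates in a CSTR are evaluated at the outlet concentration: r_R = 0.0412×0.7986^2 = 0.02627, r_S = 3.73×0.7986 = 2.979.
Overall selectivity = C_R/C_S = r_Rτ/(r_Sτ) = r_R/r_S = 0.00882.

0.00882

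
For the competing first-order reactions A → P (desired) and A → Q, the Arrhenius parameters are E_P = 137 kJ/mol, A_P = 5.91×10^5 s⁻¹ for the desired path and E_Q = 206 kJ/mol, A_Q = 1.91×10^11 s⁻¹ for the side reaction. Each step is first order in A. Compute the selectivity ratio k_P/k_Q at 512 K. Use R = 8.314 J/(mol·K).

33.9

Since both paths have the same order in A, the concentration cancels and S_{P/Q} = k_P/k_Q = (A_P/A_Q)·exp[(E_Q−E_P)/(RT)].
(E_Q−E_P)/(RT) = (206−137)×10³/(8.314×512) = 69000/4257 = 16.21.
k_P/k_Q = (5.91×10^5/1.91×10^11)·exp(16.21) = 3.094×10^-6 × 1.096×10^7 = 33.9.
Since E_P < E_Q, lowering the temperature improves selectivity toward P.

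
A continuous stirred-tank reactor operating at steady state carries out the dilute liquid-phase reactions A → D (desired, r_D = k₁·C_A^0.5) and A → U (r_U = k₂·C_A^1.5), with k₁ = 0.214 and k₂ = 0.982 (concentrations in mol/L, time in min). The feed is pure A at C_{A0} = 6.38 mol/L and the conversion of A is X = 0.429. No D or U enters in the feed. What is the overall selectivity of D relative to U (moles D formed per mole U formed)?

0.0598

Exit C_A = C_{A0}(1−X) = 6.38×0.571 = 3.643 mol/L.
A CSTR operates uniformly at the exit composition, giving r_D = 0.4085 and r_U = 6.828 (each k·C_A^n at C_A = 3.643).
Overall selectivity = C_D/C_U = r_Dτ/(r_Uτ) = r_D/r_U = 0.0598.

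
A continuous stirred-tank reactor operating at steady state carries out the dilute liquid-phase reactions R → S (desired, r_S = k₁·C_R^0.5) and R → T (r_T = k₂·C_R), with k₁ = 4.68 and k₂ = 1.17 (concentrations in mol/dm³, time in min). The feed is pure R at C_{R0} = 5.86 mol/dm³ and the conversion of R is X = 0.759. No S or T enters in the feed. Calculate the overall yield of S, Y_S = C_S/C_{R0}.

0.585

Exit C_R = C_{R0}(1−X) = 5.86×0.241 = 1.412 mol/dm³.
Rates in a CSTR are evaluated at the outlet concentration: r_S = 4.68×1.412^0.5 = 5.562, r_T = 1.17×1.412 = 1.652.
Fraction of consumed R going to S: r_S/(r_S+r_T) = 0.7710.
C_S = 0.7710·C_{R0}·X = 0.7710×5.86×0.759 = 3.43 mol/dm³; Y_S = C_S/C_{R0} = 0.585.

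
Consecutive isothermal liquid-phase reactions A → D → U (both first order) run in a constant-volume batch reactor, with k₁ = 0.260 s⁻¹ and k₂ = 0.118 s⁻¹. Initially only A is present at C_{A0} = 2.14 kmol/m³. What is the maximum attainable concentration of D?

1.11 kmol/m³

For a first-order series the maximum intermediate yield is C_{D,max}/C_{A0} = (k₁/k₂)^[k₂/(k₂−k₁)].
= (0.260/0.118)^(0.118/(0.118−0.260)) = (2.203)^(-0.8310) = 0.5187.
C_{D,max} = 0.5187×2.14 = 1.11 kmol/m³.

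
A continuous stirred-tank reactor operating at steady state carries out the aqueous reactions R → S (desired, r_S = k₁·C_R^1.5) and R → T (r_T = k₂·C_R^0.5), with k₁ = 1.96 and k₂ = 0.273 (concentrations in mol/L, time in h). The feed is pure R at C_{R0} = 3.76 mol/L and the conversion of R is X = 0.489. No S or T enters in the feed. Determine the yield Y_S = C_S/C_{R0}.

Exit C_R = C_{R0}(1−X) = 3.76×0.511 = 1.921 mol/L.
A CSTR operates uniformly at the exit composition, giving r_S = 5.220 and r_T = 0.3784 (each k·C_R^n at C_R = 1.921).
Fraction of consumed R going to S: r_S/(r_S+r_T) = 0.9324.
C_S = 0.9324·C_{R0}·X = 0.9324×3.76×0.489 = 1.71 mol/L; Y_S = C_S/C_{R0} = 0.456.

0.456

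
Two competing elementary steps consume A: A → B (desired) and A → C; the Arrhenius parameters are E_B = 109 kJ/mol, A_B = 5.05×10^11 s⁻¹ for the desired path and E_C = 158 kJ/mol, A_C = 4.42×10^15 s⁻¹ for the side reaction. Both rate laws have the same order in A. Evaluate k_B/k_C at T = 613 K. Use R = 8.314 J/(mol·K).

Since both paths have the same order in A, the concentration cancels and S_{B/C} = k_B/k_C = (A_B/A_C)·exp[(E_C−E_B)/(RT)].
(E_C−E_B)/(RT) = (158−109)×10³/(8.314×613) = 49000/5096 = 9.614.
k_B/k_C = (5.05×10^11/4.42×10^15)·exp(9.614) = 1.143×10^-4 × 14980 = 1.71.

1.71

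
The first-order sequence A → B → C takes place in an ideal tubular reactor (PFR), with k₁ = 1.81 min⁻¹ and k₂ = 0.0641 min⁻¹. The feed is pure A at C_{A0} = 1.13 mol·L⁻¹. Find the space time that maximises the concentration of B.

The intermediate peaks when r₁ = r₂, i.e. k₁e^(−k₁τ) = k₂e^(−k₂τ), giving τ_opt = ln(k₂/k₁)/(k₂−k₁).
= ln(0.0641/1.81)/(0.0641−1.81) = ln(0.03541)/-1.746 = -3.341/-1.746 = 1.91 min.

1.91 min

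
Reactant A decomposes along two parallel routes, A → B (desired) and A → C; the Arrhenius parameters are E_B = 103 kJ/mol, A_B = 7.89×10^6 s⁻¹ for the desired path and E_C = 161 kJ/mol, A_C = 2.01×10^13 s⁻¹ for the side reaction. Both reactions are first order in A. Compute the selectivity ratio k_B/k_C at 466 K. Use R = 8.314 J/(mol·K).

With equal orders, S_{B/C} = k_B/k_C = (A_B/A_C)·exp[(E_C−E_B)/(RT)].
(E_C−E_B)/(RT) = (161−103)×10³/(8.314×466) = 58000/3874 = 14.97.
k_B/k_C = (7.89×10^6/2.01×10^13)·exp(14.97) = 3.925×10^-7 × 3.174×10^6 = 1.25.

1.25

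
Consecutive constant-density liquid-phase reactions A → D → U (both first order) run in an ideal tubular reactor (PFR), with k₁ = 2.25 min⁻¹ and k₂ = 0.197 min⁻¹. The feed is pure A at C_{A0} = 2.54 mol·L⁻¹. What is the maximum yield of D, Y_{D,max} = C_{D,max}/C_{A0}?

0.792

For a first-order series the maximum intermediate yield is C_{D,max}/C_{A0} = (k₁/k₂)^[k₂/(k₂−k₁)].
= (2.25/0.197)^(0.197/(0.197−2.25)) = (11.42)^(-0.09596) = 0.7916.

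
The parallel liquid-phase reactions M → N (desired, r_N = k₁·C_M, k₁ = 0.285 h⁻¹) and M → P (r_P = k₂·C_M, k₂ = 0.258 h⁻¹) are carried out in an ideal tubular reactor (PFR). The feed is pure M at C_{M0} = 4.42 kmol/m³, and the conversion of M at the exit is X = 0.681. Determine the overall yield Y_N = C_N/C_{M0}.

0.357

C_M = C_{M0}(1−X) = 1.410 kmol/m³.
Both paths are first order in M, so the instantaneous fraction to N is constant: dC_N/d(−C_M) = k₁/(k₁+k₂) = 0.5249.
C_N = 0.5249·(C_{M0}−C_M) = 0.5249×3.010 = 1.58 kmol/m³.
Y_N = C_N/C_{M0} = 1.580/4.42 = 0.357.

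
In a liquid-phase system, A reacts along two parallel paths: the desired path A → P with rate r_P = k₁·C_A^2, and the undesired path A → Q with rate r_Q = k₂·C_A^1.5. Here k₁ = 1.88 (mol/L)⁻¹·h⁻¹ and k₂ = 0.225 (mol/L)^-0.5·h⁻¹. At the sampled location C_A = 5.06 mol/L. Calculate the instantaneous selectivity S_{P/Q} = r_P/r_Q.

18.8

S_{P/Q} = r_P/r_Q = (k₁·C_A^2)/(k₂·C_A^1.5) = (k₁/k₂)·C_A^0.5.
= (1.88×5.060^2) / (0.225×5.060^1.5) = 48.13/2.561 = 18.8.
Since the desired path is higher order in A, keeping C_A high (PFR or concentrated feed) favours P.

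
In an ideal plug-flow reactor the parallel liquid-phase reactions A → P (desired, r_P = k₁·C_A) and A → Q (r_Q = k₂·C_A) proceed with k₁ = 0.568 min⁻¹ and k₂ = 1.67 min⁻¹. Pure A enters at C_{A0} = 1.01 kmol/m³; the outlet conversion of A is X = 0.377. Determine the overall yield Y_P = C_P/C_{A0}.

C_A = C_{A0}(1−X) = 0.6292 kmol/m³.
Both paths are first order in A, so the instantaneous fraction to P is constant: dC_P/d(−C_A) = k₁/(k₁+k₂) = 0.2538.
C_P = 0.2538·(C_{A0}−C_A) = 0.2538×0.3808 = 0.0966 kmol/m³.
Y_P = C_P/C_{A0} = 0.09664/1.01 = 0.0957.

0.0957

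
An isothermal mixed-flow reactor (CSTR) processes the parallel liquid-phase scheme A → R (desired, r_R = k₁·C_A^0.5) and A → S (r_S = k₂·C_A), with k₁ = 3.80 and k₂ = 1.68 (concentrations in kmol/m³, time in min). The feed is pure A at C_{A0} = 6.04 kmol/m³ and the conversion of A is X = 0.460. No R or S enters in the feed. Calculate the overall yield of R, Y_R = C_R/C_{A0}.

Exit C_A = C_{A0}(1−X) = 6.04×0.540 = 3.262 kmol/m³.
Rates in a CSTR are evaluated at the outlet concentration: r_R = 3.80×3.262^0.5 = 6.863, r_S = 1.68×3.262 = 5.479.
Fraction of consumed A going to R: r_R/(r_R+r_S) = 0.5560.
C_R = 0.5560·C_{A0}·X = 0.5560×6.04×0.460 = 1.54 kmol/m³; Y_R = C_R/C_{A0} = 0.256.

0.256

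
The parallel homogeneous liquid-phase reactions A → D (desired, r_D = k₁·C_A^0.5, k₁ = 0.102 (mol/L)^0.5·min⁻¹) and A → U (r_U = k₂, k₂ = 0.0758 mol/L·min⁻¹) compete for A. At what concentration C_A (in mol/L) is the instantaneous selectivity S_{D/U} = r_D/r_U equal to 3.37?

S_{D/U} = (k₁/k₂)·C_A^0.5 ⇒ C_A = (S·k₂/k₁)^(2).
= (3.37×0.0758/0.102)^(2) = (2.504)^(2) = 6.27 mol/L.

6.27 mol/L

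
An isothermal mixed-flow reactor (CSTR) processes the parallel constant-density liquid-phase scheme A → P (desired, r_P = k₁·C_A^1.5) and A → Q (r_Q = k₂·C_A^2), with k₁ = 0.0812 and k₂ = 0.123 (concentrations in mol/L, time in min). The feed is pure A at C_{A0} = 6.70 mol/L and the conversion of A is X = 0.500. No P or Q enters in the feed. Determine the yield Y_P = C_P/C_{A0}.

Exit C_A = C_{A0}(1−X) = 6.70×0.500 = 3.350 mol/L.
Rates in a CSTR are evaluated at the outlet concentration: r_P = 0.0812×3.350^1.5 = 0.4979, r_Q = 0.123×3.350^2 = 1.380.
Fraction of consumed A going to P: r_P/(r_P+r_Q) = 0.2651.
C_P = 0.2651·C_{A0}·X = 0.2651×6.70×0.500 = 0.888 mol/L; Y_P = C_P/C_{A0} = 0.133.

0.133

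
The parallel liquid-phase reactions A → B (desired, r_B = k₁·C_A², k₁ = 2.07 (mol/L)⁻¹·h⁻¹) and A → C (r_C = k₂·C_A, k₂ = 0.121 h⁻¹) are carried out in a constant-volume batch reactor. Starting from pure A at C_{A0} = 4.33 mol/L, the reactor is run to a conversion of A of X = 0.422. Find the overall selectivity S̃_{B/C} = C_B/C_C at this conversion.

57.0

C_A = C_{A0}(1−X) = 2.503 mol/L.
Along a PFR/batch, dC_C/dC_A = −r_C/(r_B+r_C) = −k₂/(k₂+k₁·C_A).
Integrating from C_{A0} to C_A: C_C = (0.121/2.07)·ln[(0.121+2.07·4.33)/(0.121+2.07·2.50)] = 0.05845·ln(9.084/5.302) = 0.03148 mol/L.
Then C_B = (C_{A0}−C_A) − C_C = 1.827 − 0.03148 = 1.796 mol/L.
S̃_{B/C} = C_B/C_C = 1.796/0.03148 = 57.0.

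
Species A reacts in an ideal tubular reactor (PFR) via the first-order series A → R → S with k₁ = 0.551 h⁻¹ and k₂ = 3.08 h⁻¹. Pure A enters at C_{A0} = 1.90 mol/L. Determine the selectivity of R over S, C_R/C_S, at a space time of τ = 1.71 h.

0.159

The intermediate concentration in a first-order A→B→C sequence is C_R = k₁C_{A0}(e^(−k₁τ) − e^(−k₂τ))/(k₂−k₁).
e^(−k₁τ) = e^(−0.551×1.71) = e^(−0.9422) = 0.3898; e^(−k₂τ) = e^(−5.267) = 0.005160.
C_R = 0.551×1.90/(3.08−0.551) × (0.3898−0.005160) = 0.4140×0.3846 = 0.1592 mol/L.
C_A = C_{A0}e^(−k₁τ) = 0.7406 mol/L, so C_S = C_{A0}−C_A−C_R = 1.000 mol/L; C_R/C_S = 0.159.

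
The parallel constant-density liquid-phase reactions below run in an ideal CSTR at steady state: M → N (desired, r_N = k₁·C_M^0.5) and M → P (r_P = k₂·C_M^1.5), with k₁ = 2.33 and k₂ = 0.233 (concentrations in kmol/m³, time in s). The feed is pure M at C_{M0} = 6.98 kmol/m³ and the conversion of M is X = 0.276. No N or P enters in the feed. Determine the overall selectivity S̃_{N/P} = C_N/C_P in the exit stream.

Exit C_M = C_{M0}(1−X) = 6.98×0.724 = 5.054 kmol/m³.
A CSTR operates uniformly at the exit composition, giving r_N = 5.238 and r_P = 2.647 (each k·C_M^n at C_M = 5.054).
Overall selectivity = C_N/C_P = r_Nτ/(r_Pτ) = r_N/r_P = 1.98.

1.98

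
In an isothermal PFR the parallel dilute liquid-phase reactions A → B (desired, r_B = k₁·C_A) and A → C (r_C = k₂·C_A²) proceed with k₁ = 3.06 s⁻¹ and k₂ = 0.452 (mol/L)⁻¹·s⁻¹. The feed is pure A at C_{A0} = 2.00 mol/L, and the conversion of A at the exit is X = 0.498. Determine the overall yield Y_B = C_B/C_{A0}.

C_A = C_{A0}(1−X) = 1.004 mol/L.
Along a PFR/batch, dC_B/dC_A = −r_B/(r_B+r_C) = −k₁/(k₁+k₂·C_A).
Integrating from C_{A0} to C_A: C_B = (3.06/0.452)·ln[(3.06+0.452·2.00)/(3.06+0.452·1.00)] = 6.770·ln(3.964/3.514) = 0.8161 mol/L.
Y_B = C_B/C_{A0} = 0.8161/2.00 = 0.408.

0.408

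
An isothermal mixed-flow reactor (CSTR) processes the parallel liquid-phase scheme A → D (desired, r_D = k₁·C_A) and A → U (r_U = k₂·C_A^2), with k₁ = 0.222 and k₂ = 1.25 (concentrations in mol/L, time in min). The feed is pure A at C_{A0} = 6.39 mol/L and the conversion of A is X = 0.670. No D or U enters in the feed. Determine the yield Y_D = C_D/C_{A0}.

0.0520

Exit C_A = C_{A0}(1−X) = 6.39×0.330 = 2.109 mol/L.
A CSTR operates uniformly at the exit composition, giving r_D = 0.4681 and r_U = 5.558 (each k·C_A^n at C_A = 2.109).
Fraction of consumed A going to D: r_D/(r_D+r_U) = 0.07768.
C_D = 0.07768·C_{A0}·X = 0.07768×6.39×0.670 = 0.333 mol/L; Y_D = C_D/C_{A0} = 0.0520.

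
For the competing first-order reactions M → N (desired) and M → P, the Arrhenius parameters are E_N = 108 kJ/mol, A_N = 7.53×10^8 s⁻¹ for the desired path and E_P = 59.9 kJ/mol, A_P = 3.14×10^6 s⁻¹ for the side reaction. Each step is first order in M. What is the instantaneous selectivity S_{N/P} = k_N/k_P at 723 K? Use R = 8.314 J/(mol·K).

0.0803

Since both paths have the same order in M, the concentration cancels and S_{N/P} = k_N/k_P = (A_N/A_P)·exp[(E_P−E_N)/(RT)].
(E_P−E_N)/(RT) = (59.9−108)×10³/(8.314×723) = -48100/6011 = -8.002.
k_N/k_P = (7.53×10^8/3.14×10^6)·exp(-8.002) = 239.8 × 3.348×10^-4 = 0.0803.
Since E_N > E_P, raising the temperature improves selectivity toward N.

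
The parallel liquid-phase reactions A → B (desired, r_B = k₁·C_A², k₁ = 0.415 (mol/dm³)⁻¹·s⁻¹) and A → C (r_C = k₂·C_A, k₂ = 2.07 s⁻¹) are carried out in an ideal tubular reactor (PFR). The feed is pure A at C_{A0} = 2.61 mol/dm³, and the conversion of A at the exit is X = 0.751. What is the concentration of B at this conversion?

0.472 mol/dm³

C_A = C_{A0}(1−X) = 0.6499 mol/dm³.
Along a PFR/batch, dC_C/dC_A = −r_C/(r_B+r_C) = −k₂/(k₂+k₁·C_A).
Integrating from C_{A0} to C_A: C_C = (2.07/0.415)·ln[(2.07+0.415·2.61)/(2.07+0.415·0.650)] = 4.988·ln(3.153/2.340) = 1.488 mol/dm³.
Then C_B = (C_{A0}−C_A) − C_C = 1.960 − 1.488 = 0.4718 mol/dm³.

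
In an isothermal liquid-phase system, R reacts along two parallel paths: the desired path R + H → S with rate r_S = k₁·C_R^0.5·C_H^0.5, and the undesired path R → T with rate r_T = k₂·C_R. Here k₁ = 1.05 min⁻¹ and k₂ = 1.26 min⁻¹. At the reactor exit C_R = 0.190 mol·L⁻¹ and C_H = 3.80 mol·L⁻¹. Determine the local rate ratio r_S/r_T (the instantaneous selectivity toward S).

3.73

S_{S/T} = r_S/r_T = (k₁·C_R^0.5·C_H^0.5)/(k₂·C_R) = (k₁/k₂)·C_R^-0.5·C_H^0.5.
= (1.05×0.1900^0.5×3.800^0.5) / (1.26×0.1900) = 0.8922/0.2394 = 3.73.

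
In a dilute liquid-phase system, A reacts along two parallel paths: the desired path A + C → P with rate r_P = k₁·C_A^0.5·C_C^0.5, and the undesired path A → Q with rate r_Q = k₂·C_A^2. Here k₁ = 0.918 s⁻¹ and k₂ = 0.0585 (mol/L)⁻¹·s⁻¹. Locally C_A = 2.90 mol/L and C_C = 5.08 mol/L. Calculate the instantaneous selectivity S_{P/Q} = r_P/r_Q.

7.16

S_{P/Q} = r_P/r_Q = (k₁·C_A^0.5·C_C^0.5)/(k₂·C_A^2) = (k₁/k₂)·C_A^-1.5·C_C^0.5.
= (0.918×2.900^0.5×5.080^0.5) / (0.0585×2.900^2) = 3.523/0.4920 = 7.16.
The undesired path is higher order in A, so low C_A (CSTR or dilute feed) favours P.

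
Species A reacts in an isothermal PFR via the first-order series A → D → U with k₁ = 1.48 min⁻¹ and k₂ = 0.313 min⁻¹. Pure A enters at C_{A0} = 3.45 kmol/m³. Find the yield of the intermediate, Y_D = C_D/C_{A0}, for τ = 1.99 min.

0.614

The intermediate concentration in a first-order A→B→C sequence is C_D = k₁C_{A0}(e^(−k₁τ) − e^(−k₂τ))/(k₂−k₁).
e^(−k₁τ) = e^(−1.48×1.99) = e^(−2.945) = 0.05259; e^(−k₂τ) = e^(−0.6229) = 0.5364.
C_D = 1.48×3.45/(0.313−1.48) × (0.05259−0.5364) = (-4.375)×(-0.4838) = 2.117 kmol/m³.
Y_D = C_D/C_{A0} = 2.117/3.45 = 0.614.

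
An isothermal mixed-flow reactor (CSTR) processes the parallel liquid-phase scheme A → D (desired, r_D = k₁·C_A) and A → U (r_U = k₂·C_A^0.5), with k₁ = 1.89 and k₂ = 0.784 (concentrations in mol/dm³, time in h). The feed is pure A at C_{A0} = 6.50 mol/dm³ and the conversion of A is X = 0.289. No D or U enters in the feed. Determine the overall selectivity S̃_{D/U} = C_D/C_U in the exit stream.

5.18

Exit C_A = C_{A0}(1−X) = 6.50×0.711 = 4.622 mol/dm³.
In a CSTR the entire volume is at exit conditions, so r_D = 1.89×4.622 = 8.735 and r_U = 0.784×4.622^0.5 = 1.685.
Overall selectivity = C_D/C_U = r_Dτ/(r_Uτ) = r_D/r_U = 5.18.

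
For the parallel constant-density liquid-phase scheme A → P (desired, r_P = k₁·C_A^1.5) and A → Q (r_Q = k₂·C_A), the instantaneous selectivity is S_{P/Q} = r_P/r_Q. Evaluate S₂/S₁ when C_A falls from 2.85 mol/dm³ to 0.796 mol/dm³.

S_{P/Q} = (k₁/k₂)·C_A^0.5, so S₂/S₁ = (C_{A,2}/C_{A,1})^0.5.
= (0.796/2.85)^0.5 = (0.2793)^0.5 = 0.528.

0.528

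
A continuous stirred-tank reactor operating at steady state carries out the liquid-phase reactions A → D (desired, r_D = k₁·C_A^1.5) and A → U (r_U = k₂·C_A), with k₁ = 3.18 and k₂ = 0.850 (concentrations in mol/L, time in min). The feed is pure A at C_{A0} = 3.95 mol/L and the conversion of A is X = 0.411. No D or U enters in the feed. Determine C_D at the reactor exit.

1.38 mol/L

Exit C_A = C_{A0}(1−X) = 3.95×0.589 = 2.327 mol/L.
A CSTR operates uniformly at the exit composition, giving r_D = 11.28 and r_U = 1.978 (each k·C_A^n at C_A = 2.327).
Fraction of consumed A going to D: r_D/(r_D+r_U) = 0.8509.
C_D = 0.8509·C_{A0}·X = 0.8509×3.95×0.411 = 1.38 mol/L.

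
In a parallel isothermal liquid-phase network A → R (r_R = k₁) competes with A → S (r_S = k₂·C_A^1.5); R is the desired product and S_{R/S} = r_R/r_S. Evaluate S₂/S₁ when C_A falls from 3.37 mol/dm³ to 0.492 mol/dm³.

17.9

S_{R/S} = (k₁/k₂)·C_A^-1.5, so S₂/S₁ = (C_{A,2}/C_{A,1})^-1.5.
= (0.492/3.37)^(-1.5) = (0.1460)^(-1.5) = 17.9.
Selectivity toward R rises as C_A falls — low-concentration operation is favoured.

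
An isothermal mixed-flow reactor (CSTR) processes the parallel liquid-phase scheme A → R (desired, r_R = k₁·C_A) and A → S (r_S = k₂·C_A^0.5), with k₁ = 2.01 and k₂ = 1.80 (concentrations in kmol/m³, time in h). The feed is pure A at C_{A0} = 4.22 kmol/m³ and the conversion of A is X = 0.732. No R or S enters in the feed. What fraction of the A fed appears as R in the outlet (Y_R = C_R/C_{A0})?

Exit C_A = C_{A0}(1−X) = 4.22×0.268 = 1.131 kmol/m³.
Rates in a CSTR are evaluated at the outlet concentration: r_R = 2.01×1.131 = 2.273, r_S = 1.80×1.131^0.5 = 1.914.
Fraction of consumed A going to R: r_R/(r_R+r_S) = 0.5429.
C_R = 0.5429·C_{A0}·X = 0.5429×4.22×0.732 = 1.68 kmol/m³; Y_R = C_R/C_{A0} = 0.397.

0.397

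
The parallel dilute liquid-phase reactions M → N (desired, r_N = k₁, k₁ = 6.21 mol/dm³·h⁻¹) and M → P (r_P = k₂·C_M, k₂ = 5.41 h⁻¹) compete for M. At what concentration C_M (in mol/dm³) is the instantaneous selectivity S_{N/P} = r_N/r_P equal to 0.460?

2.50 mol/dm³

S_{N/P} = (k₁/k₂)·C_M⁻¹ ⇒ C_M = (S·k₂/k₁)^(-1).
= (0.460×5.41/6.21)^(-1) = (0.4007)^(-1) = 2.50 mol/dm³.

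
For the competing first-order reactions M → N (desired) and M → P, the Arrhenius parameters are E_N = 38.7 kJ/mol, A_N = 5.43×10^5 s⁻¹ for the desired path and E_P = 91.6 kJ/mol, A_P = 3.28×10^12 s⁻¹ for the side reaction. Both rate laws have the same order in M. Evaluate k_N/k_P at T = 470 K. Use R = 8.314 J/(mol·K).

With equal orders, S_{N/P} = k_N/k_P = (A_N/A_P)·exp[(E_P−E_N)/(RT)].
(E_P−E_N)/(RT) = (91.6−38.7)×10³/(8.314×470) = 52900/3908 = 13.54.
k_N/k_P = (5.43×10^5/3.28×10^12)·exp(13.54) = 1.655×10^-7 × 7.575×10^5 = 0.125.

0.125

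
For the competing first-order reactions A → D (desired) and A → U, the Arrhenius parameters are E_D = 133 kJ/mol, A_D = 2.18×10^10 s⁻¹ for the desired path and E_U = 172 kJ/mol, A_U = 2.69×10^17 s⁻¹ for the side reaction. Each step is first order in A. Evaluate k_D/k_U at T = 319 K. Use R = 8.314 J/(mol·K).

0.197

k_D/k_U = (A_D/A_U)·exp[−(E_D−E_U)/(RT)] = (A_D/A_U)·exp[(E_U−E_D)/(RT)].
(E_U−E_D)/(RT) = (172−133)×10³/(8.314×319) = 39000/2652 = 14.70.
k_D/k_U = (2.18×10^10/2.69×10^17)·exp(14.70) = 8.104×10^-8 × 2.434×10^6 = 0.197.
Since E_D < E_U, lowering the temperature improves selectivity toward D.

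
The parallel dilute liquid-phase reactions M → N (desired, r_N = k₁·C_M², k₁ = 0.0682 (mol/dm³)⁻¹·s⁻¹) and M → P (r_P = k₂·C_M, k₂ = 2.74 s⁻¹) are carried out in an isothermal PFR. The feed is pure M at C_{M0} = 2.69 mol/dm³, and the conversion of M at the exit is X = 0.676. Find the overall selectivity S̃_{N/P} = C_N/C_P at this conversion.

C_M = C_{M0}(1−X) = 0.8716 mol/dm³.
Along a PFR/batch, dC_P/dC_M = −r_P/(r_N+r_P) = −k₂/(k₂+k₁·C_M).
Integrating from C_{M0} to C_M: C_P = (2.74/0.0682)·ln[(2.74+0.0682·2.69)/(2.74+0.0682·0.872)] = 40.18·ln(2.923/2.799) = 1.742 mol/dm³.
Then C_N = (C_{M0}−C_M) − C_P = 1.818 − 1.742 = 0.07691 mol/dm³.
S̃_{N/P} = C_N/C_P = 0.07691/1.742 = 0.0442.

0.0442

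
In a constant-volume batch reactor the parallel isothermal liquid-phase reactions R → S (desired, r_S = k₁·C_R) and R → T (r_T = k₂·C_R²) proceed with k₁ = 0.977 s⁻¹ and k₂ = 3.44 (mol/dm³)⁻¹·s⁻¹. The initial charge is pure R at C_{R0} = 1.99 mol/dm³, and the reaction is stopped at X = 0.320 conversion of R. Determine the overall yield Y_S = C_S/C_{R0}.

0.0469

C_R = C_{R0}(1−X) = 1.353 mol/dm³.
Along a PFR/batch, dC_S/dC_R = −r_S/(r_S+r_T) = −k₁/(k₁+k₂·C_R).
Integrating from C_{R0} to C_R: C_S = (0.977/3.44)·ln[(0.977+3.44·1.99)/(0.977+3.44·1.35)] = 0.2840·ln(7.823/5.632) = 0.09331 mol/dm³.
Y_S = C_S/C_{R0} = 0.09331/1.99 = 0.0469.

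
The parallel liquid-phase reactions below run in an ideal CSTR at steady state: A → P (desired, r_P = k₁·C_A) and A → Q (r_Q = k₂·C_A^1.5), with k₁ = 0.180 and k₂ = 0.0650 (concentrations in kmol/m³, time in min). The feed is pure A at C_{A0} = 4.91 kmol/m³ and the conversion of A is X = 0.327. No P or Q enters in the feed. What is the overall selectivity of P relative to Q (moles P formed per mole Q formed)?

1.52

Exit C_A = C_{A0}(1−X) = 4.91×0.673 = 3.304 kmol/m³.
In a CSTR the entire volume is at exit conditions, so r_P = 0.180×3.304 = 0.5948 and r_Q = 0.0650×3.304^1.5 = 0.3904.
Overall selectivity = C_P/C_Q = r_Pτ/(r_Qτ) = r_P/r_Q = 1.52.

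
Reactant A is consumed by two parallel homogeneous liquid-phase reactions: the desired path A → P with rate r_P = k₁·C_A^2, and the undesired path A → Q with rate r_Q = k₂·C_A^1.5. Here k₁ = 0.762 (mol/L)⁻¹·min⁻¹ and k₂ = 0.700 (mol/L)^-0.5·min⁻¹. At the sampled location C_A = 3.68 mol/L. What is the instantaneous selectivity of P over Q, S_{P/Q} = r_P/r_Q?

S_{P/Q} = r_P/r_Q = (k₁·C_A^2)/(k₂·C_A^1.5) = (k₁/k₂)·C_A^0.5.
= (0.762×3.680^2) / (0.700×3.680^1.5) = 10.32/4.942 = 2.09.
Since the desired path is higher order in A, keeping C_A high (PFR or concentrated feed) favours P.

2.09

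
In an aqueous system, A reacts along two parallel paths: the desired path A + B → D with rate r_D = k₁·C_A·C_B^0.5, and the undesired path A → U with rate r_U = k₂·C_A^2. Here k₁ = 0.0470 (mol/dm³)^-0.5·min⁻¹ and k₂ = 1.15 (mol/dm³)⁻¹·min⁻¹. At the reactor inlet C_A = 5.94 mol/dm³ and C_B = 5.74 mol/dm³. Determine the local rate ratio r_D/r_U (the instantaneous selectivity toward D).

S_{D/U} = r_D/r_U = (k₁·C_A·C_B^0.5)/(k₂·C_A^2) = (k₁/k₂)·C_A⁻¹·C_B^0.5.
= (0.0470×5.940×5.740^0.5) / (1.15×5.940^2) = 0.6689/40.58 = 0.0165.
The undesired path is higher order in A, so low C_A (CSTR or dilute feed) favours D.

0.0165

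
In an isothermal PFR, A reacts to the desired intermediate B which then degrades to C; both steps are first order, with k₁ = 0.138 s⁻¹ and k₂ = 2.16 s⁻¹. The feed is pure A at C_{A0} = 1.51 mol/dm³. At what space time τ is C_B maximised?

1.36 s

Setting dC_B/dτ = 0 gives τ_opt = ln(k₂/k₁)/(k₂−k₁).
= ln(2.16/0.138)/(2.16−0.138) = ln(15.65)/2.022 = 2.751/2.022 = 1.36 s.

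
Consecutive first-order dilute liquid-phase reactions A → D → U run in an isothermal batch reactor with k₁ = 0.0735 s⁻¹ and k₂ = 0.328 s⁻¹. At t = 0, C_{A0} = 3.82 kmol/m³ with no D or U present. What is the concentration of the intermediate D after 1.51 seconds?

The intermediate concentration in a first-order A→B→C sequence is C_D = k₁C_{A0}(e^(−k₁t) − e^(−k₂t))/(k₂−k₁).
e^(−k₁t) = e^(−0.0735×1.51) = e^(−0.1110) = 0.8950; e^(−k₂t) = e^(−0.4953) = 0.6094.
C_D = 0.0735×3.82/(0.328−0.0735) × (0.8950−0.6094) = 1.103×0.2856 = 0.3150 kmol/m³.

0.315 kmol/m³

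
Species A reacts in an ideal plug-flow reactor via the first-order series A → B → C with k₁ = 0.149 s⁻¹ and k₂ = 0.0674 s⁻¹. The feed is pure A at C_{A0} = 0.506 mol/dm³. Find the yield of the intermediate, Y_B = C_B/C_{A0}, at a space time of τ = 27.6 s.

0.254

Solving the coupled first-order balances gives C_B(τ) = [k₁/(k₂−k₁)]·C_{A0}·(e^(−k₁τ) − e^(−k₂τ)).
e^(−k₁τ) = e^(−0.149×27.6) = e^(−4.112) = 0.01637; e^(−k₂τ) = e^(−1.860) = 0.1556.
C_B = 0.149×0.506/(0.0674−0.149) × (0.01637−0.1556) = (-0.9239)×(-0.1393) = 0.1287 mol/dm³.
Y_B = C_B/C_{A0} = 0.1287/0.506 = 0.254.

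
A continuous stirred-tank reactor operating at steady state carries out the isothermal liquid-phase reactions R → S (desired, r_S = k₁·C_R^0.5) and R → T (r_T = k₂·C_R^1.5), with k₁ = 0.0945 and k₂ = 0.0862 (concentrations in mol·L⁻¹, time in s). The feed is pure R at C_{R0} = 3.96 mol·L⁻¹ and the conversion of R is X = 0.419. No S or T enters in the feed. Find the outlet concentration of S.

0.535 mol·L⁻¹

Exit C_R = C_{R0}(1−X) = 3.96×0.581 = 2.301 mol·L⁻¹.
Rates in a CSTR are evaluated at the outlet concentration: r_S = 0.0945×2.301^0.5 = 0.1433, r_T = 0.0862×2.301^1.5 = 0.3008.
Fraction of consumed R going to S: r_S/(r_S+r_T) = 0.3227.
C_S = 0.3227·C_{R0}·X = 0.3227×3.96×0.419 = 0.535 mol·L⁻¹.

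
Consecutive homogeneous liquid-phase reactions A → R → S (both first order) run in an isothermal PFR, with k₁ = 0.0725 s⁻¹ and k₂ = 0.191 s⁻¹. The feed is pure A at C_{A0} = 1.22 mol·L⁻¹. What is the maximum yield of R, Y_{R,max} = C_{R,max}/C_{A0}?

For a first-order series the maximum intermediate yield is C_{R,max}/C_{A0} = (k₁/k₂)^[k₂/(k₂−k₁)].
= (0.0725/0.191)^(0.191/(0.191−0.0725)) = (0.3796)^(1.612) = 0.2099.

0.210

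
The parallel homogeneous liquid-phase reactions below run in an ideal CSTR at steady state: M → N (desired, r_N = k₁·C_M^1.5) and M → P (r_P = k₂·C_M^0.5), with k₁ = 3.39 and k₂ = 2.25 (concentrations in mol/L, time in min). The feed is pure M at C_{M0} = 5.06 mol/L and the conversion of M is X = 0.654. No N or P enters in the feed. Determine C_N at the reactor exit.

Exit C_M = C_{M0}(1−X) = 5.06×0.346 = 1.751 mol/L.
A CSTR operates uniformly at the exit composition, giving r_N = 7.853 and r_P = 2.977 (each k·C_M^n at C_M = 1.751).
Fraction of consumed M going to N: r_N/(r_N+r_P) = 0.7251.
C_N = 0.7251·C_{M0}·X = 0.7251×5.06×0.654 = 2.40 mol/L.

2.40 mol/L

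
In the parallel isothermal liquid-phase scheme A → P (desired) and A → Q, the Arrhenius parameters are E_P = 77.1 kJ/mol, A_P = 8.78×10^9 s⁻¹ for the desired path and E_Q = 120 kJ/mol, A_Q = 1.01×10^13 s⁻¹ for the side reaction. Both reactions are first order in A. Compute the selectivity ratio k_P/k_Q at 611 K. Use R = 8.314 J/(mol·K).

4.04

With equal orders, S_{P/Q} = k_P/k_Q = (A_P/A_Q)·exp[(E_Q−E_P)/(RT)].
(E_Q−E_P)/(RT) = (120−77.1)×10³/(8.314×611) = 42900/5080 = 8.445.
k_P/k_Q = (8.78×10^9/1.01×10^13)·exp(8.445) = 8.693×10^-4 × 4652 = 4.04.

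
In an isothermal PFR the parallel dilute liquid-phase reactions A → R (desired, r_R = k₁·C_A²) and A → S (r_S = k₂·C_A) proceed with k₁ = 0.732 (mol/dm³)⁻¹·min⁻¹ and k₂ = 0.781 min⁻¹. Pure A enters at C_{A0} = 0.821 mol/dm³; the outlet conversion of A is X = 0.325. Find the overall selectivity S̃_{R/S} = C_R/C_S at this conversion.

C_A = C_{A0}(1−X) = 0.5542 mol/dm³.
Along a PFR/batch, dC_S/dC_A = −r_S/(r_R+r_S) = −k₂/(k₂+k₁·C_A).
Integrating from C_{A0} to C_A: C_S = (0.781/0.732)·ln[(0.781+0.732·0.821)/(0.781+0.732·0.554)] = 1.067·ln(1.382/1.187) = 0.1626 mol/dm³.
Then C_R = (C_{A0}−C_A) − C_S = 0.2668 − 0.1626 = 0.1043 mol/dm³.
S̃_{R/S} = C_R/C_S = 0.1043/0.1626 = 0.641.

0.641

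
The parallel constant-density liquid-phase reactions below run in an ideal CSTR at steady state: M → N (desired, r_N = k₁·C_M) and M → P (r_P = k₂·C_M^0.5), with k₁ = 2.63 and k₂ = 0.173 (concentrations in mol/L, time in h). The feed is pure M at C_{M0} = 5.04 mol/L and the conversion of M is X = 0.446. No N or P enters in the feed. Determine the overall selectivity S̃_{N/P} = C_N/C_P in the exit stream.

Exit C_M = C_{M0}(1−X) = 5.04×0.554 = 2.792 mol/L.
A CSTR operates uniformly at the exit composition, giving r_N = 7.343 and r_P = 0.2891 (each k·C_M^n at C_M = 2.792).
Overall selectivity = C_N/C_P = r_Nτ/(r_Pτ) = r_N/r_P = 25.4.

25.4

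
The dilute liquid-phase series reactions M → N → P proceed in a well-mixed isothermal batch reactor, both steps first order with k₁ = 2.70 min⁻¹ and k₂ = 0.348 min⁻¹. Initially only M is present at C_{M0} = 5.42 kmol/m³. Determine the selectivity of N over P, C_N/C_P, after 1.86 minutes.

For first-order series with pure M initially, C_N(t) = k₁C_{M0}/(k₂−k₁)·(e^(−k₁t) − e^(−k₂t)).
e^(−k₁t) = e^(−2.70×1.86) = e^(−5.022) = 0.006591; e^(−k₂t) = e^(−0.6473) = 0.5235.
C_N = 2.70×5.42/(0.348−2.70) × (0.006591−0.5235) = (-6.222)×(-0.5169) = 3.216 kmol/m³.
C_M = C_{M0}e^(−k₁t) = 0.03573 kmol/m³, so C_P = C_{M0}−C_M−C_N = 2.168 kmol/m³; C_N/C_P = 1.48.

1.48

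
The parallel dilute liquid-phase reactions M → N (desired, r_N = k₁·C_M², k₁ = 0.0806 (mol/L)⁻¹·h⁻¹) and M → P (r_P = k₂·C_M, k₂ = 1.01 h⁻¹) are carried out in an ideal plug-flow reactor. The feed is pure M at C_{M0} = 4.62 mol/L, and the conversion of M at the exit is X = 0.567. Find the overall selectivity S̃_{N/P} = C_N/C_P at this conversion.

C_M = C_{M0}(1−X) = 2.000 mol/L.
Along a PFR/batch, dC_P/dC_M = −r_P/(r_N+r_P) = −k₂/(k₂+k₁·C_M).
Integrating from C_{M0} to C_M: C_P = (1.01/0.0806)·ln[(1.01+0.0806·4.62)/(1.01+0.0806·2.00)] = 12.53·ln(1.382/1.171) = 2.077 mol/L.
Then C_N = (C_{M0}−C_M) − C_P = 2.620 − 2.077 = 0.5426 mol/L.
S̃_{N/P} = C_N/C_P = 0.5426/2.077 = 0.261.

0.261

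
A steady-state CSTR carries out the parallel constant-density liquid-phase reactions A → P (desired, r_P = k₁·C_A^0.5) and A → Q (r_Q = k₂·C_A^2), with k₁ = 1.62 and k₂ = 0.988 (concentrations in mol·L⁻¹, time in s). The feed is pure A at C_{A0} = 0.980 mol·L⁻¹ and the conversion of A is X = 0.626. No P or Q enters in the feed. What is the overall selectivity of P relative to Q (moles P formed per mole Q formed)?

Exit C_A = C_{A0}(1−X) = 0.980×0.374 = 0.3665 mol·L⁻¹.
A CSTR operates uniformly at the exit composition, giving r_P = 0.9808 and r_Q = 0.1327 (each k·C_A^n at C_A = 0.3665).
Overall selectivity = C_P/C_Q = r_Pτ/(r_Qτ) = r_P/r_Q = 7.39.

7.39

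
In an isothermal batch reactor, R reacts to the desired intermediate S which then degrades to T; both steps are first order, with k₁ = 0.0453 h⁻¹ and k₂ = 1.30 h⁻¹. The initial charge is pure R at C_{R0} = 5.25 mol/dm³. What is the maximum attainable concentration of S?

0.162 mol/dm³

At the optimum, C_{S,max}/C_{R0} = (k₁/k₂)^[k₂/(k₂−k₁)].
= (0.0453/1.30)^(1.30/(1.30−0.0453)) = (0.03485)^(1.036) = 0.03087.
C_{S,max} = 0.03087×5.25 = 0.162 mol/dm³.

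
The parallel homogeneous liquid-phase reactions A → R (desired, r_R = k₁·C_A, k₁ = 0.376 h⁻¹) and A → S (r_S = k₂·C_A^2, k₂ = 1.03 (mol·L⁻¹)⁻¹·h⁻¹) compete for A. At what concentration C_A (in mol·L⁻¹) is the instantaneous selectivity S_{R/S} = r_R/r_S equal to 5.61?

S_{R/S} = (k₁/k₂)·C_A⁻¹ ⇒ C_A = (S·k₂/k₁)^(-1).
= (5.61×1.03/0.376)^(-1) = (15.37)^(-1) = 0.0651 mol·L⁻¹.

0.0651 mol·L⁻¹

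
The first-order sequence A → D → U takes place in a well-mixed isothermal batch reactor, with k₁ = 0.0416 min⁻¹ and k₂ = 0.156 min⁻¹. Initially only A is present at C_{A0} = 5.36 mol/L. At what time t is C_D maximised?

11.6 min

For first-order series the maximum of C_D occurs at t_opt = ln(k₂/k₁)/(k₂−k₁).
= ln(0.156/0.0416)/(0.156−0.0416) = ln(3.750)/0.1144 = 1.322/0.1144 = 11.6 min.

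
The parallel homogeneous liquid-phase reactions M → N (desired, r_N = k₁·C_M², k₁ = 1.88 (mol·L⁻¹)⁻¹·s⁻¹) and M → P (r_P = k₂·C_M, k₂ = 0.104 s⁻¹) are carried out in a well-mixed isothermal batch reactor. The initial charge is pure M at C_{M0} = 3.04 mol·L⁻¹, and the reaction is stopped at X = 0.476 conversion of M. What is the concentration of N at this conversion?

C_M = C_{M0}(1−X) = 1.593 mol·L⁻¹.
Along a PFR/batch, dC_P/dC_M = −r_P/(r_N+r_P) = −k₂/(k₂+k₁·C_M).
Integrating from C_{M0} to C_M: C_P = (0.104/1.88)·ln[(0.104+1.88·3.04)/(0.104+1.88·1.59)] = 0.05532·ln(5.819/3.099) = 0.03486 mol·L⁻¹.
Then C_N = (C_{M0}−C_M) − C_P = 1.447 − 0.03486 = 1.412 mol·L⁻¹.

1.41 mol·L⁻¹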